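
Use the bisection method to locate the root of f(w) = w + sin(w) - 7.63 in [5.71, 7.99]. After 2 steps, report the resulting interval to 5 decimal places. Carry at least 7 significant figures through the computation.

f(5.710000) = -2.462311, f(7.990000) = 1.350764 (opposite signs)
step 1: m = 6.850000, f(m) = -0.243052 < 0 → root in [6.850000, 7.990000]
step 2: m = 7.420000, f(m) = 0.697299 > 0 → root in [6.850000, 7.420000]

[6.85000, 7.42000]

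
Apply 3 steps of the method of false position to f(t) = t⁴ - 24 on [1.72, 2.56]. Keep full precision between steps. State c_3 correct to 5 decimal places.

f(1.720000) = -15.247869, f(2.560000) = 18.949673
step 1: c = 2.094536, f(c) = -4.753520 < 0 → new bracket [2.094536, 2.560000]
step 2: c = 2.187882, f(c) = -1.086292 < 0 → new bracket [2.187882, 2.560000]
step 3: c = 2.208057, f(c) = -0.229350 < 0 → new bracket [2.208057, 2.560000]

2.20806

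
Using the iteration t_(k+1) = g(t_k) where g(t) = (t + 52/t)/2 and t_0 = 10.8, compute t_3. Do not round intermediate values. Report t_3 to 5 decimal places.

t_1 = g(10.800000) = 7.807407
t_2 = g(7.807407) = 7.233874
t_3 = g(7.233874) = 7.211138

7.21114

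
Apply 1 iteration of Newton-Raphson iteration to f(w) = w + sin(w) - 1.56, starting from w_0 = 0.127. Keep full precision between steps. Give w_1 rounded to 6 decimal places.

0.782811

f'(w) = 1 + cos(w)
w_0 = 0.127000: f = -1.306341, f' = 1.991946 → w_1 = 0.127000 - (-1.306341)/(1.991946) = 0.782811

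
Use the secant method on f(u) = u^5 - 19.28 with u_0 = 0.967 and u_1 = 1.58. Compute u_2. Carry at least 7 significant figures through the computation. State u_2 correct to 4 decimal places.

2.2224

f(u_0) = -18.434463, f(u_1) = -9.433420
u_2 = 1.580000 - (-9.433420)·(1.580000 - 0.967000)/(-9.433420 - (-18.434463)) = 2.222446; f(u_2) = 34.939592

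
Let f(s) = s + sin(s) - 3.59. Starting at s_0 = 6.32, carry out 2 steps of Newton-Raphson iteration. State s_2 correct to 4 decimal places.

f'(s) = 1 + cos(s)
s_0 = 6.320000: f = 2.766806, f' = 1.999322 → s_1 = 6.320000 - (2.766806)/(1.999322) = 4.936128
s_1 = 4.936128: f = 0.371053, f' = 1.221877 → s_2 = 4.936128 - (0.371053)/(1.221877) = 4.632453

4.6325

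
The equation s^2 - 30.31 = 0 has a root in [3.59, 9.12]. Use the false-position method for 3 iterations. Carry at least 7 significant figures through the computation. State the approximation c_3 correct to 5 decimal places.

5.47056

f(3.590000) = -17.421900, f(9.120000) = 52.864400
step 1: c = 4.960724, f(c) = -5.701219 < 0 → new bracket [4.960724, 9.120000]
step 2: c = 5.365619, f(c) = -1.520131 < 0 → new bracket [5.365619, 9.120000]
step 3: c = 5.470560, f(c) = -0.382975 < 0 → new bracket [5.470560, 9.120000]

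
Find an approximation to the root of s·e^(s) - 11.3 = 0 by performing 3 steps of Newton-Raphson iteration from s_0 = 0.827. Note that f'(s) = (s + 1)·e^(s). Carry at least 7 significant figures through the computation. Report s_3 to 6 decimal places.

Newton update: s ← s − f(s)/f'(s).
s_0 = 0.827000: f = -9.409107, f' = 4.177342 → s_1 = 0.827000 - (-9.409107)/(4.177342) = 3.079414
s_1 = 3.079414: f = 55.663917, f' = 88.709582 → s_2 = 3.079414 - (55.663917)/(88.709582) = 2.451930
s_2 = 2.451930: f = 17.168692, f' = 40.079421 → s_3 = 2.451930 - (17.168692)/(40.079421) = 2.023563

2.023563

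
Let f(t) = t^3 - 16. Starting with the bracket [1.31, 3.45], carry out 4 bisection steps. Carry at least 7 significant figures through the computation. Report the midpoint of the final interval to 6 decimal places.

f(1.310000) = -13.751909, f(3.450000) = 25.063625 (opposite signs)
step 1: m = 2.380000, f(m) = -2.518728 < 0 → root in [2.380000, 3.450000]
step 2: m = 2.915000, f(m) = 8.769411 > 0 → root in [2.380000, 2.915000]
step 3: m = 2.647500, f(m) = 2.557006 > 0 → root in [2.380000, 2.647500]
step 4: m = 2.513750, f(m) = -0.115767 < 0 → root in [2.513750, 2.647500]
Midpoint of [2.513750, 2.647500] = 2.580625

2.580625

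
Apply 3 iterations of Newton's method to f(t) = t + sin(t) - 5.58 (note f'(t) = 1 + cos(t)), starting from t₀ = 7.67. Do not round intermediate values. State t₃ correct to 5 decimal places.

Newton update: t ← t − f(t)/f'(t).
t_0 = 7.670000: f = 3.073123, f' = 1.182945 → t_1 = 7.670000 - (3.073123)/(1.182945) = 5.072143
t_1 = 5.072143: f = -1.443840, f' = 1.352044 → t_2 = 5.072143 - (-1.443840)/(1.352044) = 6.140038
t_2 = 6.140038: f = 0.417378, f' = 1.989772 → t_3 = 6.140038 - (0.417378)/(1.989772) = 5.930276

5.93028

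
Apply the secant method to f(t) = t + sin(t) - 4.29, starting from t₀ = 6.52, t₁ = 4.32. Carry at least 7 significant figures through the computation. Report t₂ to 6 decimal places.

f(t_0) = 2.464607, f(t_1) = -0.893998
t_2 = 4.320000 - (-0.893998)·(4.320000 - 6.520000)/(-0.893998 - (2.464607)) = 4.905599; f(t_2) = -0.365794

4.905599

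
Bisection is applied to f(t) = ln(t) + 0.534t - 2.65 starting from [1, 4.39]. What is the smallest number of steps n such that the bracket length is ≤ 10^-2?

9

Initial width b − a = 4.39 − 1 = 3.390000.
After n steps the width is (b−a)/2^n; need (b−a)/2^n ≤ 10^-2.
So n ≥ log₂(3.390000/10^-2) = log₂(339.0000) ≈ 8.4051.
Hence n = 9.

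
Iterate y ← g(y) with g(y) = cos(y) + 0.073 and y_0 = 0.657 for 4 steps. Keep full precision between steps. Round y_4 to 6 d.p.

y_1 = g(0.657000) = 0.864828
y_2 = g(0.864828) = 0.721771
y_3 = g(0.721771) = 0.823637
y_4 = g(0.823637) = 0.752558

0.752558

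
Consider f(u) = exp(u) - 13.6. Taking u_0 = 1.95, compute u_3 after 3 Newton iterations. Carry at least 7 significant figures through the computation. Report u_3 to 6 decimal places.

Newton update: u ← u − f(u)/f'(u).
f'(u) = exp(u)
u_0 = 1.950000: f = -6.571312, f' = 7.028688 → u_1 = 1.950000 - (-6.571312)/(7.028688) = 2.884927
u_1 = 2.884927: f = 4.302267, f' = 17.902267 → u_2 = 2.884927 - (4.302267)/(17.902267) = 2.644608
u_2 = 2.644608: f = 0.477921, f' = 14.077921 → u_3 = 2.644608 - (0.477921)/(14.077921) = 2.610659

2.610659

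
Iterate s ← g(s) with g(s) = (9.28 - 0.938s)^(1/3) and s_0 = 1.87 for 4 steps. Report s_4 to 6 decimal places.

s_1 = g(1.870000) = 1.959688
s_2 = g(1.959688) = 1.952359
s_3 = g(1.952359) = 1.952960
s_4 = g(1.952960) = 1.952910

1.952910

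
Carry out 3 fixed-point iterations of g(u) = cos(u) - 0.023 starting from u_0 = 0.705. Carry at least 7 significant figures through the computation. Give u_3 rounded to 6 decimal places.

0.731172

u_1 = g(0.705000) = 0.738612
u_2 = g(0.738612) = 0.716404
u_3 = g(0.716404) = 0.731172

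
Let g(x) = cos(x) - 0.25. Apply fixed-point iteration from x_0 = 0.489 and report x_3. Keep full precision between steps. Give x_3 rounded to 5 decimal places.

x_1 = g(0.489000) = 0.632803
x_2 = g(0.632803) = 0.556373
x_3 = g(0.556373) = 0.599176

0.59918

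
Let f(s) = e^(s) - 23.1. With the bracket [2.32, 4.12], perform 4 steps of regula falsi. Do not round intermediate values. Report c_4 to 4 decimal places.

3.1126

f(2.320000) = -12.924326, f(4.120000) = 38.459242
step 1: c = 2.772748, f(c) = -7.097458 < 0 → new bracket [2.772748, 4.120000]
step 2: c = 2.982641, f(c) = -3.360112 < 0 → new bracket [2.982641, 4.120000]
step 3: c = 3.074026, f(c) = -1.471192 < 0 → new bracket [3.074026, 4.120000]
step 4: c = 3.112564, f(c) = -0.621397 < 0 → new bracket [3.112564, 4.120000]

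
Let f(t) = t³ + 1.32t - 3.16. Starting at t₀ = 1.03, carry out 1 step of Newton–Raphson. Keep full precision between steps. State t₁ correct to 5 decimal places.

f'(t) = 3t² + 1.32
t_0 = 1.030000: f = -0.707673, f' = 4.502700 → t_1 = 1.030000 - (-0.707673)/(4.502700) = 1.187166

1.18717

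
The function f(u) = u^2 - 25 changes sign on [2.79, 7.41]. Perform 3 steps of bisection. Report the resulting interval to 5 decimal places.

[4.52250, 5.10000]

f(2.790000) = -17.215900, f(7.410000) = 29.908100 (opposite signs)
step 1: m = 5.100000, f(m) = 1.010000 > 0 → root in [2.790000, 5.100000]
step 2: m = 3.945000, f(m) = -9.436975 < 0 → root in [3.945000, 5.100000]
step 3: m = 4.522500, f(m) = -4.546994 < 0 → root in [4.522500, 5.100000]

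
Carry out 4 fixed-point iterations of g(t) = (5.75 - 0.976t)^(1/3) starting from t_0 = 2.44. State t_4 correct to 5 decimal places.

1.61083

t_1 = g(2.440000) = 1.499045
t_2 = g(1.499045) = 1.624484
t_3 = g(1.624484) = 1.608870
t_4 = g(1.608870) = 1.610830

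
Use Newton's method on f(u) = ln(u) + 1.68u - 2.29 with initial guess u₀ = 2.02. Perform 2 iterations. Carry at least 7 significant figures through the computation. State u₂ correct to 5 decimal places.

1.23635

Newton update: u ← u − f(u)/f'(u).
f'(u) = 1/u + 1.68
u_0 = 2.020000: f = 1.806698, f' = 2.175050 → u_1 = 2.020000 - (1.806698)/(2.175050) = 1.189353
u_1 = 1.189353: f = -0.118477, f' = 2.520793 → u_2 = 1.189353 - (-0.118477)/(2.520793) = 1.236353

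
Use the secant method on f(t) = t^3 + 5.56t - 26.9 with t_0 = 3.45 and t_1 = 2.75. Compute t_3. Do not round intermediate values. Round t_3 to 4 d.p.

f(t_0) = 33.345625, f(t_1) = 9.186875
t_2 = 2.750000 - (9.186875)·(2.750000 - 3.450000)/(9.186875 - (33.345625)) = 2.483810; f(t_2) = 2.233388
t_3 = 2.483810 - (2.233388)·(2.483810 - 2.750000)/(2.233388 - (9.186875)) = 2.398313; f(t_3) = 0.229485

2.3983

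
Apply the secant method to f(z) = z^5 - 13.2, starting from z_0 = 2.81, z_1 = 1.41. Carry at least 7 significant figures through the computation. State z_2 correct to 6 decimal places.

Secant update: z_(k+1) = z_k − f(z_k)·(z_k − z_(k-1))/(f(z_k) − f(z_(k-1))).
f(z_0) = 161.998991, f(z_1) = -7.626916
z_2 = 1.410000 - (-7.626916)·(1.410000 - 2.810000)/(-7.626916 - (161.998991)) = 1.472948; f(z_2) = -6.266737

1.472948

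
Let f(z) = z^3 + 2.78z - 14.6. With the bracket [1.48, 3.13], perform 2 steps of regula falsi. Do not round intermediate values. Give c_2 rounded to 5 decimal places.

False-position update: c = (a·f(b) − b·f(a))/(f(b) − f(a)); replace the endpoint whose sign matches f(c).
f(1.480000) = -7.243808, f(3.130000) = 24.765697
step 1: c = 1.853398, f(c) = -3.080976 < 0 → new bracket [1.853398, 3.130000]
step 2: c = 1.994642, f(c) = -1.119017 < 0 → new bracket [1.994642, 3.130000]

1.99464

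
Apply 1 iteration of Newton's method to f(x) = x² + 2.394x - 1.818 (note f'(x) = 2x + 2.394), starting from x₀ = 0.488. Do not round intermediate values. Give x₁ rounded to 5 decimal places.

0.61013

x_0 = 0.488000: f = -0.411584, f' = 3.370000 → x_1 = 0.488000 - (-0.411584)/(3.370000) = 0.610132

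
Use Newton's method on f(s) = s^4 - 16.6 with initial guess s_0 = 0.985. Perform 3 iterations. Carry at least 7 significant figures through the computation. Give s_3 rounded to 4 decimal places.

2.9551

Newton update: s ← s − f(s)/f'(s).
f'(s) = 4s^3
s_0 = 0.985000: f = -15.658663, f' = 3.822686 → s_1 = 0.985000 - (-15.658663)/(3.822686) = 5.081246
s_1 = 5.081246: f = 650.023792, f' = 524.771932 → s_2 = 5.081246 - (650.023792)/(524.771932) = 3.842567
s_2 = 3.842567: f = 201.414737, f' = 226.946965 → s_3 = 3.842567 - (201.414737)/(226.946965) = 2.955070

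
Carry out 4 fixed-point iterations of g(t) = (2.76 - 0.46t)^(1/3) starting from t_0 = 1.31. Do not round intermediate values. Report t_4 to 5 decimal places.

1.29364

t_1 = g(1.310000) = 1.292142
t_2 = g(1.292142) = 1.293780
t_3 = g(1.293780) = 1.293630
t_4 = g(1.293630) = 1.293644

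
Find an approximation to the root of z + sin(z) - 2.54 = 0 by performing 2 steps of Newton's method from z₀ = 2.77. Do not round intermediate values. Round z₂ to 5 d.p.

Newton update: z ← z − f(z)/f'(z).
f'(z) = 1 + cos(z)
z_0 = 2.770000: f = 0.593100, f' = 0.068250 → z_1 = 2.770000 - (0.593100)/(0.068250) = -5.920138
z_1 = -5.920138: f = -8.105013, f' = 1.934819 → z_2 = -5.920138 - (-8.105013)/(1.934819) = -1.731108

-1.73111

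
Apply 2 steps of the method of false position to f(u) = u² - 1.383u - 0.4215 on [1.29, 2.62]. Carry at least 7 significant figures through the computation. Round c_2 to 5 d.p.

f(1.290000) = -0.541470, f(2.620000) = 2.819440
step 1: c = 1.504274, f(c) = -0.239071 < 0 → new bracket [1.504274, 2.620000]
step 2: c = 1.591485, f(c) = -0.089698 < 0 → new bracket [1.591485, 2.620000]

1.59149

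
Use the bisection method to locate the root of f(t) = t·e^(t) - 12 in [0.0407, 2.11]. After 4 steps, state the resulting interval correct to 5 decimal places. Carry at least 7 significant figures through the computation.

f(0.040700) = -11.957609, f(2.110000) = 5.403789 (opposite signs)
step 1: m = 1.075350, f(m) = -8.848129 < 0 → root in [1.075350, 2.110000]
step 2: m = 1.592675, f(m) = -4.169002 < 0 → root in [1.592675, 2.110000]
step 3: m = 1.851337, f(m) = -0.210069 < 0 → root in [1.851337, 2.110000]
step 4: m = 1.980669, f(m) = 2.355071 > 0 → root in [1.851337, 1.980669]

[1.85134, 1.98067]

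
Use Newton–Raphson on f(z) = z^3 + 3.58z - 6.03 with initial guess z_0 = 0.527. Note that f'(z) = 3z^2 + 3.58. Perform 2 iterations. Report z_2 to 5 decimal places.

1.22322

z_0 = 0.527000: f = -3.996977, f' = 4.413187 → z_1 = 0.527000 - (-3.996977)/(4.413187) = 1.432689
z_1 = 1.432689: f = 2.039765, f' = 9.737797 → z_2 = 1.432689 - (2.039765)/(9.737797) = 1.223221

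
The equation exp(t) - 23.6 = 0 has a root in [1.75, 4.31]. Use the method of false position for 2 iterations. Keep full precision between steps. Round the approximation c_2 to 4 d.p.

f(1.750000) = -17.845397, f(4.310000) = 50.840489
step 1: c = 2.415118, f(c) = -12.408910 < 0 → new bracket [2.415118, 4.310000]
step 2: c = 2.786875, f(c) = -7.369776 < 0 → new bracket [2.786875, 4.310000]

2.7869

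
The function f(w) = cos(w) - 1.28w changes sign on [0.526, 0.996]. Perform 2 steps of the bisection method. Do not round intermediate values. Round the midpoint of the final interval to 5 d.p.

0.58475

f(0.526000) = 0.191542, f(0.996000) = -0.731216 (opposite signs)
step 1: m = 0.761000, f(m) = -0.249933 < 0 → root in [0.526000, 0.761000]
step 2: m = 0.643500, f(m) = -0.023679 < 0 → root in [0.526000, 0.643500]
Midpoint of [0.526000, 0.643500] = 0.584750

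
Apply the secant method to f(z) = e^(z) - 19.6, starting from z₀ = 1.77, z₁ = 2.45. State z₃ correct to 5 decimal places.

f(z_0) = -13.729147, f(z_1) = -8.011653
z_2 = 2.450000 - (-8.011653)·(2.450000 - 1.770000)/(-8.011653 - (-13.729147)) = 3.402852; f(z_2) = 10.449676
z_3 = 3.402852 - (10.449676)·(3.402852 - 2.450000)/(10.449676 - (-8.011653)) = 2.863509; f(z_3) = -2.077099

2.86351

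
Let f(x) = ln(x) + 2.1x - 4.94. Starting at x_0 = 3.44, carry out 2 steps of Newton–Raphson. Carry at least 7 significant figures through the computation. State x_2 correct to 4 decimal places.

2.0179

f'(x) = 1/x + 2.1
x_0 = 3.440000: f = 3.519471, f' = 2.390698 → x_1 = 3.440000 - (3.519471)/(2.390698) = 1.967848
x_1 = 1.967848: f = -0.130580, f' = 2.608169 → x_2 = 1.967848 - (-0.130580)/(2.608169) = 2.017913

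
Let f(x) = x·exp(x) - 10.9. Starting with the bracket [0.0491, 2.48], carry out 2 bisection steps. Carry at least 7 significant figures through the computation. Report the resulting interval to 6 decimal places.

[1.264550, 1.872275]

f(0.049100) = -10.848429, f(2.480000) = 18.714336 (opposite signs)
step 1: m = 1.264550, f(m) = -6.421598 < 0 → root in [1.264550, 2.480000]
step 2: m = 1.872275, f(m) = 1.275543 > 0 → root in [1.264550, 1.872275]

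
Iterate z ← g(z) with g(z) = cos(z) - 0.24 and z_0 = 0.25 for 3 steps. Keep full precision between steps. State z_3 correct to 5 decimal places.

z_1 = g(0.250000) = 0.728912
z_2 = g(0.728912) = 0.505899
z_3 = g(0.505899) = 0.634739

0.63474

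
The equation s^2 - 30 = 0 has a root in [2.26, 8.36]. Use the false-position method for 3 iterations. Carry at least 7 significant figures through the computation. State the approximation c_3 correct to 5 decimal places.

5.43619

False-position update: c = (a·f(b) − b·f(a))/(f(b) − f(a)); replace the endpoint whose sign matches f(c).
f(2.260000) = -24.892400, f(8.360000) = 39.889600
step 1: c = 4.603917, f(c) = -8.803947 < 0 → new bracket [4.603917, 8.360000]
step 2: c = 5.283029, f(c) = -2.089607 < 0 → new bracket [5.283029, 8.360000]
step 3: c = 5.436192, f(c) = -0.447819 < 0 → new bracket [5.436192, 8.360000]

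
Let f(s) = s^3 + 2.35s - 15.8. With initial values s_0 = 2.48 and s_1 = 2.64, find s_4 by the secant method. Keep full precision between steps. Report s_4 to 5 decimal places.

2.19903

f(s_0) = 5.280992, f(s_1) = 8.803744
s_2 = 2.640000 - (8.803744)·(2.640000 - 2.480000)/(8.803744 - (5.280992)) = 2.240142; f(s_2) = 0.705903
s_3 = 2.240142 - (0.705903)·(2.240142 - 2.640000)/(0.705903 - (8.803744)) = 2.205286; f(s_3) = 0.107362
s_4 = 2.205286 - (0.107362)·(2.205286 - 2.240142)/(0.107362 - (0.705903)) = 2.199034; f(s_4) = 0.001708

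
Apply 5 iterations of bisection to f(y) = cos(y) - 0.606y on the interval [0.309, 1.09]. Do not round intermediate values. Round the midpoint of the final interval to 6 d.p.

0.955766

f(0.309000) = 0.765384, f(1.090000) = -0.198055 (opposite signs)
step 1: m = 0.699500, f(m) = 0.341267 > 0 → root in [0.699500, 1.090000]
step 2: m = 0.894750, f(m) = 0.083495 > 0 → root in [0.894750, 1.090000]
step 3: m = 0.992375, f(m) = -0.054676 < 0 → root in [0.894750, 0.992375]
step 4: m = 0.943563, f(m) = 0.015108 > 0 → root in [0.943563, 0.992375]
step 5: m = 0.967969, f(m) = -0.019615 < 0 → root in [0.943563, 0.967969]
Midpoint of [0.943563, 0.967969] = 0.955766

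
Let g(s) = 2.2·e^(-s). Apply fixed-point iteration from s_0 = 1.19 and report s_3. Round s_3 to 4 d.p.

0.7131

s_1 = g(1.190000) = 0.669287
s_2 = g(0.669287) = 1.126562
s_3 = g(1.126562) = 0.713121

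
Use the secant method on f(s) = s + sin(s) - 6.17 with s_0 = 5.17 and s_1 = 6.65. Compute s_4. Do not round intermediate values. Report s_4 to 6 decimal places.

f(s_0) = -1.897111, f(s_1) = 0.838644
s_2 = 6.650000 - (0.838644)·(6.650000 - 5.170000)/(0.838644 - (-1.897111)) = 6.196307; f(s_2) = -0.060462
s_3 = 6.196307 - (-0.060462)·(6.196307 - 6.650000)/(-0.060462 - (0.838644)) = 6.226816; f(s_3) = 0.000477
s_4 = 6.226816 - (0.000477)·(6.226816 - 6.196307)/(0.000477 - (-0.060462)) = 6.226577; f(s_4) = -0.000000

6.226577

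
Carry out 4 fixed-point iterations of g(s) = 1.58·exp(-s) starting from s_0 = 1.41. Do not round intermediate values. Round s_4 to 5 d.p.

s_1 = g(1.410000) = 0.385746
s_2 = g(0.385746) = 1.074310
s_3 = g(1.074310) = 0.539623
s_4 = g(0.539623) = 0.921090

0.92109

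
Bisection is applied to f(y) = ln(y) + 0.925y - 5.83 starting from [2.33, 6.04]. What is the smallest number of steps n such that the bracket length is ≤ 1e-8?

Initial width b − a = 6.04 − 2.33 = 3.710000.
After n steps the width is (b−a)/2^n; need (b−a)/2^n ≤ 1e-8.
So n ≥ log₂(3.710000/1e-8) = log₂(371000000.0000) ≈ 28.4668.
Hence n = 29.

29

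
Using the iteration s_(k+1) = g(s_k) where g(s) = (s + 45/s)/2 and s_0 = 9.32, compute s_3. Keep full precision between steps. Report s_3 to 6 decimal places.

6.708211

s_1 = g(9.320000) = 7.074163
s_2 = g(7.074163) = 6.717670
s_3 = g(6.717670) = 6.708211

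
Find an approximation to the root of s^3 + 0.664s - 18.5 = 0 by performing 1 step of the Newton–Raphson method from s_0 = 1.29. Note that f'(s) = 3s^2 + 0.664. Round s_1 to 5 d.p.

s_0 = 1.290000: f = -15.496751, f' = 5.656300 → s_1 = 1.290000 - (-15.496751)/(5.656300) = 4.029733

4.02973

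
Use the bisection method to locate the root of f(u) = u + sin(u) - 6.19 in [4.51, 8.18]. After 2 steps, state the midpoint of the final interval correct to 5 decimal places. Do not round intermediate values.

5.88625

f(4.510000) = -2.659589, f(8.180000) = 2.937325 (opposite signs)
step 1: m = 6.345000, f(m) = 0.216775 > 0 → root in [4.510000, 6.345000]
step 2: m = 5.427500, f(m) = -1.517520 < 0 → root in [5.427500, 6.345000]
Midpoint of [5.427500, 6.345000] = 5.886250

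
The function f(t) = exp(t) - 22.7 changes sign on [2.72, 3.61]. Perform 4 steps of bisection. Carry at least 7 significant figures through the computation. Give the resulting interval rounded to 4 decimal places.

[3.1094, 3.1650]

f(2.720000) = -7.519678, f(3.610000) = 14.266053 (opposite signs)
step 1: m = 3.165000, f(m) = 0.988744 > 0 → root in [2.720000, 3.165000]
step 2: m = 2.942500, f(m) = -3.736805 < 0 → root in [2.942500, 3.165000]
step 3: m = 3.053750, f(m) = -1.505324 < 0 → root in [3.053750, 3.165000]
step 4: m = 3.109375, f(m) = -0.292964 < 0 → root in [3.109375, 3.165000]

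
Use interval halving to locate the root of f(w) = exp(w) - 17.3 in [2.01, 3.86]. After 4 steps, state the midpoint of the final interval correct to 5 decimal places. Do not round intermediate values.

f(2.010000) = -9.836683, f(3.860000) = 30.165351 (opposite signs)
step 1: m = 2.935000, f(m) = 1.521503 > 0 → root in [2.010000, 2.935000]
step 2: m = 2.472500, f(m) = -5.447960 < 0 → root in [2.472500, 2.935000]
step 3: m = 2.703750, f(m) = -2.364365 < 0 → root in [2.703750, 2.935000]
step 4: m = 2.819375, f(m) = -0.533632 < 0 → root in [2.819375, 2.935000]
Midpoint of [2.819375, 2.935000] = 2.877187

2.87719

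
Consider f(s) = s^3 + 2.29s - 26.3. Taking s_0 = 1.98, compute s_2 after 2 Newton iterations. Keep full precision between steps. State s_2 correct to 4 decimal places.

2.7380

f'(s) = 3s^2 + 2.29
s_0 = 1.980000: f = -14.003408, f' = 14.051200 → s_1 = 1.980000 - (-14.003408)/(14.051200) = 2.976599
s_1 = 2.976599: f = 6.889492, f' = 28.870420 → s_2 = 2.976599 - (6.889492)/(28.870420) = 2.737964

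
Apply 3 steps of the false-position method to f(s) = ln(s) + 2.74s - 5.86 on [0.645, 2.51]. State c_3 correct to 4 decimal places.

False-position update: c = (a·f(b) − b·f(a))/(f(b) − f(a)); replace the endpoint whose sign matches f(c).
f(0.645000) = -4.531205, f(2.510000) = 1.937683
step 1: c = 1.951360, f(c) = 0.155254 > 0 → new bracket [0.645000, 1.951360]
step 2: c = 1.908083, f(c) = 0.014246 > 0 → new bracket [0.645000, 1.908083]
step 3: c = 1.904124, f(c) = 0.001322 > 0 → new bracket [0.645000, 1.904124]

1.9041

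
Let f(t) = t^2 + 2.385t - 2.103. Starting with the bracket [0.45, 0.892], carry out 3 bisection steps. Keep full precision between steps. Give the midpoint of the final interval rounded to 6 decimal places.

0.698625

f(0.450000) = -0.827250, f(0.892000) = 0.820084 (opposite signs)
step 1: m = 0.671000, f(m) = -0.052424 < 0 → root in [0.671000, 0.892000]
step 2: m = 0.781500, f(m) = 0.371620 > 0 → root in [0.671000, 0.781500]
step 3: m = 0.726250, f(m) = 0.156545 > 0 → root in [0.671000, 0.726250]
Midpoint of [0.671000, 0.726250] = 0.698625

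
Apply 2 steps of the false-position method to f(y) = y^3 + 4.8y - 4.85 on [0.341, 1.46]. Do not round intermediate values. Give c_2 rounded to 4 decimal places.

0.8489

False-position update: c = (a·f(b) − b·f(a))/(f(b) − f(a)); replace the endpoint whose sign matches f(c).
f(0.341000) = -3.173548, f(1.460000) = 5.270136
step 1: c = 0.761575, f(c) = -0.752731 < 0 → new bracket [0.761575, 1.460000]
step 2: c = 0.848863, f(c) = -0.163793 < 0 → new bracket [0.848863, 1.460000]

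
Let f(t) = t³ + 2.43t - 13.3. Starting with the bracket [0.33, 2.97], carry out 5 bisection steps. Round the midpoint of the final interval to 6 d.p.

f(0.330000) = -12.462163, f(2.970000) = 20.115173 (opposite signs)
step 1: m = 1.650000, f(m) = -4.798375 < 0 → root in [1.650000, 2.970000]
step 2: m = 2.310000, f(m) = 4.639691 > 0 → root in [1.650000, 2.310000]
step 3: m = 1.980000, f(m) = -0.726208 < 0 → root in [1.980000, 2.310000]
step 4: m = 2.145000, f(m) = 1.781549 > 0 → root in [1.980000, 2.145000]
step 5: m = 2.062500, f(m) = 0.485557 > 0 → root in [1.980000, 2.062500]
Midpoint of [1.980000, 2.062500] = 2.021250

2.021250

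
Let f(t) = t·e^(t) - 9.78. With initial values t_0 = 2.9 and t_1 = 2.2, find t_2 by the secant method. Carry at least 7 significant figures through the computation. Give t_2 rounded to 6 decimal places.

1.985311

Secant update: t_(k+1) = t_k − f(t_k)·(t_k − t_(k-1))/(f(t_k) − f(t_(k-1))).
f(t_0) = 42.925022, f(t_1) = 10.075030
t_2 = 2.200000 - (10.075030)·(2.200000 - 2.900000)/(10.075030 - (42.925022)) = 1.985311; f(t_2) = 4.675675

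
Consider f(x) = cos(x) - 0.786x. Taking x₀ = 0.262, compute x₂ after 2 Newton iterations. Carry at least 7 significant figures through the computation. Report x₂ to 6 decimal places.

0.848503

f'(x) = -sin(x) - 0.786
x_0 = 0.262000: f = 0.759942, f' = -1.045013 → x_1 = 0.262000 - (0.759942)/(-1.045013) = 0.989208
x_1 = 0.989208: f = -0.228166, f' = -1.621591 → x_2 = 0.989208 - (-0.228166)/(-1.621591) = 0.848503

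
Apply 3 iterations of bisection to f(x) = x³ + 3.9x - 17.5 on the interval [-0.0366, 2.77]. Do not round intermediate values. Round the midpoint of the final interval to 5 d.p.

f(-0.036600) = -17.642789, f(2.770000) = 14.556933 (opposite signs)
step 1: m = 1.366700, f(m) = -9.617054 < 0 → root in [1.366700, 2.770000]
step 2: m = 2.068350, f(m) = -0.584885 < 0 → root in [2.068350, 2.770000]
step 3: m = 2.419175, f(m) = 6.092781 > 0 → root in [2.068350, 2.419175]
Midpoint of [2.068350, 2.419175] = 2.243762

2.24376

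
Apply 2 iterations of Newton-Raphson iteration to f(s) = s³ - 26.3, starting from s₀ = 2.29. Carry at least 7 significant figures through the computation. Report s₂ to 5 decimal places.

2.98924

Newton update: s ← s − f(s)/f'(s).
f'(s) = 3s²
s_0 = 2.290000: f = -14.291011, f' = 15.732300 → s_1 = 2.290000 - (-14.291011)/(15.732300) = 3.198387
s_1 = 3.198387: f = 6.418462, f' = 30.689031 → s_2 = 3.198387 - (6.418462)/(30.689031) = 2.989241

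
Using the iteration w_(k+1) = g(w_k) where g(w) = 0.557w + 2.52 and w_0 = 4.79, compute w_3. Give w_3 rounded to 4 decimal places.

5.5332

w_1 = g(4.790000) = 5.188030
w_2 = g(5.188030) = 5.409733
w_3 = g(5.409733) = 5.533221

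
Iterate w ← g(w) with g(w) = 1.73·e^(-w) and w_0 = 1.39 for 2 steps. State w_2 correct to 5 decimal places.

w_1 = g(1.390000) = 0.430900
w_2 = g(0.430900) = 1.124368

1.12437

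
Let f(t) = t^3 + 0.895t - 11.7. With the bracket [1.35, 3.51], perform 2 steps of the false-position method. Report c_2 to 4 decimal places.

1.9659

f(1.350000) = -8.031375, f(3.510000) = 34.685001
step 1: c = 1.756115, f(c) = -4.712522 < 0 → new bracket [1.756115, 3.510000]
step 2: c = 1.965906, f(c) = -2.342713 < 0 → new bracket [1.965906, 3.510000]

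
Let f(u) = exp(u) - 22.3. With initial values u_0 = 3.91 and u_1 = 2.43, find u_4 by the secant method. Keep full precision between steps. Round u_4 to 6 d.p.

3.091513

f(u_0) = 27.598952, f(u_1) = -10.941118
u_2 = 2.430000 - (-10.941118)·(2.430000 - 3.910000)/(-10.941118 - (27.598952)) = 2.850156; f(u_2) = -5.009515
u_3 = 2.850156 - (-5.009515)·(2.850156 - 2.430000)/(-5.009515 - (-10.941118)) = 3.204998; f(u_3) = 2.355450
u_4 = 3.204998 - (2.355450)·(3.204998 - 2.850156)/(2.355450 - (-5.009515)) = 3.091513; f(u_4) = -0.289642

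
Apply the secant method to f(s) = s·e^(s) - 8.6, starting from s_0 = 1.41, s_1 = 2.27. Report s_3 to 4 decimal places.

1.6174

f(s_0) = -2.824703, f(s_1) = 13.372240
s_2 = 2.270000 - (13.372240)·(2.270000 - 1.410000)/(13.372240 - (-2.824703)) = 1.559982; f(s_2) = -1.176462
s_3 = 1.559982 - (-1.176462)·(1.559982 - 2.270000)/(-1.176462 - (13.372240)) = 1.617396; f(s_3) = -0.448401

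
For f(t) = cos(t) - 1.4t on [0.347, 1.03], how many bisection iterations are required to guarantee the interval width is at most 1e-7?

23

Initial width b − a = 1.03 − 0.347 = 0.683000.
After n steps the width is (b−a)/2^n; need (b−a)/2^n ≤ 1e-7.
So n ≥ log₂(0.683000/1e-7) = log₂(6830000.0000) ≈ 22.7035.
Hence n = 23.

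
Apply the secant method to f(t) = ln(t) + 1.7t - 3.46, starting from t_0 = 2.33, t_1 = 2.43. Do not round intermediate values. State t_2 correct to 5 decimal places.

f(t_0) = 1.346868, f(t_1) = 1.558891
t_2 = 2.430000 - (1.558891)·(2.430000 - 2.330000)/(1.558891 - (1.346868)) = 1.694754; f(t_2) = -0.051381

1.69475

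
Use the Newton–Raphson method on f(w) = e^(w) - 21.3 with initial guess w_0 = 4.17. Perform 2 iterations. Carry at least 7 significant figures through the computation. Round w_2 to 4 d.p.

Newton update: w ← w − f(w)/f'(w).
f'(w) = e^(w)
w_0 = 4.170000: f = 43.415452, f' = 64.715452 → w_1 = 4.170000 - (43.415452)/(64.715452) = 3.499133
w_1 = 3.499133: f = 11.786758, f' = 33.086758 → w_2 = 3.499133 - (11.786758)/(33.086758) = 3.142895

3.1429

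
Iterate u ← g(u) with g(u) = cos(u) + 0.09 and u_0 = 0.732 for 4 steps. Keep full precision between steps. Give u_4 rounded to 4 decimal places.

0.7770

u_1 = g(0.732000) = 0.833839
u_2 = g(0.833839) = 0.762038
u_3 = g(0.762038) = 0.813431
u_4 = g(0.813431) = 0.777010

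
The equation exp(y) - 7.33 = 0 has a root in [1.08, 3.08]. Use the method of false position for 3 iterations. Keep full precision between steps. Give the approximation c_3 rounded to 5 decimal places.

f(1.080000) = -4.385320, f(3.080000) = 14.428402
step 1: c = 1.546183, f(c) = -2.636478 < 0 → new bracket [1.546183, 3.080000]
step 2: c = 1.783154, f(c) = -1.381413 < 0 → new bracket [1.783154, 3.080000]
step 3: c = 1.896468, f(c) = -0.667677 < 0 → new bracket [1.896468, 3.080000]

1.89647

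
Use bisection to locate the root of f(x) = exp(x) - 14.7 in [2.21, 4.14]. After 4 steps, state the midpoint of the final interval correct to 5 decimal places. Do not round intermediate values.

f(2.210000) = -5.584284, f(4.140000) = 48.102821 (opposite signs)
step 1: m = 3.175000, f(m) = 9.226820 > 0 → root in [2.210000, 3.175000]
step 2: m = 2.692500, f(m) = 0.068551 > 0 → root in [2.210000, 2.692500]
step 3: m = 2.451250, f(m) = -3.097159 < 0 → root in [2.451250, 2.692500]
step 4: m = 2.571875, f(m) = -1.609654 < 0 → root in [2.571875, 2.692500]
Midpoint of [2.571875, 2.692500] = 2.632187

2.63219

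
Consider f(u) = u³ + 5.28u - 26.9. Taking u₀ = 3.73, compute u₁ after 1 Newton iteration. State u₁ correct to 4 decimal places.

2.7795

f'(u) = 3u² + 5.28
u_0 = 3.730000: f = 44.689517, f' = 47.018700 → u_1 = 3.730000 - (44.689517)/(47.018700) = 2.779537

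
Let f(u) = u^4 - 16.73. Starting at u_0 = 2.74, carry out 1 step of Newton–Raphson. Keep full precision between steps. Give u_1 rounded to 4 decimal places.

f'(u) = 4u^3
u_0 = 2.740000: f = 39.634058, f' = 82.283296 → u_1 = 2.740000 - (39.634058)/(82.283296) = 2.258322

2.2583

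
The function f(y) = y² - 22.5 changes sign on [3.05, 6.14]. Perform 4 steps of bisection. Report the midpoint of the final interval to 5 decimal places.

f(3.050000) = -13.197500, f(6.140000) = 15.199600 (opposite signs)
step 1: m = 4.595000, f(m) = -1.385975 < 0 → root in [4.595000, 6.140000]
step 2: m = 5.367500, f(m) = 6.310056 > 0 → root in [4.595000, 5.367500]
step 3: m = 4.981250, f(m) = 2.312852 > 0 → root in [4.595000, 4.981250]
step 4: m = 4.788125, f(m) = 0.426141 > 0 → root in [4.595000, 4.788125]
Midpoint of [4.595000, 4.788125] = 4.691562

4.69156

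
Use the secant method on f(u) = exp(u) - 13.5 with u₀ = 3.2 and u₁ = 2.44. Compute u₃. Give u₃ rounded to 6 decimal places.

2.606456

Secant update: u_(k+1) = u_k − f(u_k)·(u_k − u_(k-1))/(f(u_k) − f(u_(k-1))).
f(u_0) = 11.032530, f(u_1) = -2.026959
u_2 = 2.440000 - (-2.026959)·(2.440000 - 3.200000)/(-2.026959 - (11.032530)) = 2.557959; f(u_2) = -0.590553
u_3 = 2.557959 - (-0.590553)·(2.557959 - 2.440000)/(-0.590553 - (-2.026959)) = 2.606456; f(u_3) = 0.050945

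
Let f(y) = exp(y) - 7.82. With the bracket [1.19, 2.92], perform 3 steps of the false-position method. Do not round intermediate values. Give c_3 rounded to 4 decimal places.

False-position update: c = (a·f(b) − b·f(a))/(f(b) − f(a)); replace the endpoint whose sign matches f(c).
f(1.190000) = -4.532919, f(2.920000) = 10.721287
step 1: c = 1.704084, f(c) = -2.323649 < 0 → new bracket [1.704084, 2.920000]
step 2: c = 1.920671, f(c) = -0.994462 < 0 → new bracket [1.920671, 2.920000]
step 3: c = 2.005497, f(c) = -0.390217 < 0 → new bracket [2.005497, 2.920000]

2.0055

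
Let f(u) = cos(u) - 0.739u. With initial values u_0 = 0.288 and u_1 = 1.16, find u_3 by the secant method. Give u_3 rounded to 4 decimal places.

0.8690

f(u_0) = 0.745982, f(u_1) = -0.457900
u_2 = 1.160000 - (-0.457900)·(1.160000 - 0.288000)/(-0.457900 - (0.745982)) = 0.828332; f(u_2) = 0.063968
u_3 = 0.828332 - (0.063968)·(0.828332 - 1.160000)/(0.063968 - (-0.457900)) = 0.868986; f(u_3) = 0.003420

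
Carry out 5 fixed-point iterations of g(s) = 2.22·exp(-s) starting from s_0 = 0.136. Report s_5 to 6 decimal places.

s_1 = g(0.136000) = 1.937711
s_2 = g(1.937711) = 0.319754
s_3 = g(0.319754) = 1.612448
s_4 = g(1.612448) = 0.442666
s_5 = g(0.442666) = 1.425955

1.425955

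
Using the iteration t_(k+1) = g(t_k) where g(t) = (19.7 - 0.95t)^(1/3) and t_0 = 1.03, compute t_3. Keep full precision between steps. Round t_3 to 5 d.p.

2.58377

t_1 = g(1.030000) = 2.655300
t_2 = g(2.655300) = 2.580198
t_3 = g(2.580198) = 2.583765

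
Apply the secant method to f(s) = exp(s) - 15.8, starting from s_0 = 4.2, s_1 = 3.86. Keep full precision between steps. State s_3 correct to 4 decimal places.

2.9887

f(s_0) = 50.886331, f(s_1) = 31.665351
s_2 = 3.860000 - (31.665351)·(3.860000 - 4.200000)/(31.665351 - (50.886331)) = 3.299871; f(s_2) = 11.309154
s_3 = 3.299871 - (11.309154)·(3.299871 - 3.860000)/(11.309154 - (31.665351)) = 2.988685; f(s_3) = 4.059543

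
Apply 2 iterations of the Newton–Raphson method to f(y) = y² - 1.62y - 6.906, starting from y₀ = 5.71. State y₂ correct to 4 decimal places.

3.5945

Newton update: y ← y − f(y)/f'(y).
f'(y) = 2y - 1.62
y_0 = 5.710000: f = 16.447900, f' = 9.800000 → y_1 = 5.710000 - (16.447900)/(9.800000) = 4.031643
y_1 = 4.031643: f = 2.816883, f' = 6.443286 → y_2 = 4.031643 - (2.816883)/(6.443286) = 3.594462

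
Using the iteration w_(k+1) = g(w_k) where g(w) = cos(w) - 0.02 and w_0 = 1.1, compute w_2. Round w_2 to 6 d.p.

0.887461

w_1 = g(1.100000) = 0.433596
w_2 = g(0.433596) = 0.887461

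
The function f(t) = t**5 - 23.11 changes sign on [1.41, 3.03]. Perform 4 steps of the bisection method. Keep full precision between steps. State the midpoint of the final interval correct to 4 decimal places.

1.8656

f(1.410000) = -17.536916, f(3.030000) = 232.285442 (opposite signs)
step 1: m = 2.220000, f(m) = 30.811861 > 0 → root in [1.410000, 2.220000]
step 2: m = 1.815000, f(m) = -3.413768 < 0 → root in [1.815000, 2.220000]
step 3: m = 2.017500, f(m) = 10.314715 > 0 → root in [1.815000, 2.017500]
step 4: m = 1.916250, f(m) = 2.728116 > 0 → root in [1.815000, 1.916250]
Midpoint of [1.815000, 1.916250] = 1.865625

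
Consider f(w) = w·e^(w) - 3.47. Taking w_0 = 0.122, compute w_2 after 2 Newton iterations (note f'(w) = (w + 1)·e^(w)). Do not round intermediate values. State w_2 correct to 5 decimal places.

w_0 = 0.122000: f = -3.332170, f' = 1.267584 → w_1 = 0.122000 - (-3.332170)/(1.267584) = 2.750757
w_1 = 2.750757: f = 39.591638, f' = 58.716108 → w_2 = 2.750757 - (39.591638)/(58.716108) = 2.076467

2.07647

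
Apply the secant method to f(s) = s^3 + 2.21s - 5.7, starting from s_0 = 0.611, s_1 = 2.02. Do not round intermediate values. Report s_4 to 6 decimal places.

1.393253

Secant update: s_(k+1) = s_k − f(s_k)·(s_k − s_(k-1))/(f(s_k) − f(s_(k-1))).
f(s_0) = -4.121591, f(s_1) = 7.006608
s_2 = 2.020000 - (7.006608)·(2.020000 - 0.611000)/(7.006608 - (-4.121591)) = 1.132856; f(s_2) = -1.742521
s_3 = 1.132856 - (-1.742521)·(1.132856 - 2.020000)/(-1.742521 - (7.006608)) = 1.309544; f(s_3) = -0.560161
s_4 = 1.309544 - (-0.560161)·(1.309544 - 1.132856)/(-0.560161 - (-1.742521)) = 1.393253; f(s_4) = 0.083607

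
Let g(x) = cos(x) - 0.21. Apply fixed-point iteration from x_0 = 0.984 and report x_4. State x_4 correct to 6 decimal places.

x_1 = g(0.984000) = 0.343696
x_2 = g(0.343696) = 0.731516
x_3 = g(0.731516) = 0.534163
x_4 = g(0.534163) = 0.650695

0.650695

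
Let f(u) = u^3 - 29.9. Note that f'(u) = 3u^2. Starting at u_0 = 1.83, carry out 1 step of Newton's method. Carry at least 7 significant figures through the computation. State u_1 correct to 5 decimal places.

Newton update: u ← u − f(u)/f'(u).
u_0 = 1.830000: f = -23.771513, f' = 10.046700 → u_1 = 1.830000 - (-23.771513)/(10.046700) = 4.196102

4.19610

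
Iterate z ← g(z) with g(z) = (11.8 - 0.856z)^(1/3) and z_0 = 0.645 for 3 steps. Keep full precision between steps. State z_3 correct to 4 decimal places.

2.1518

z_1 = g(0.645000) = 2.240562
z_2 = g(2.240562) = 2.145933
z_3 = g(2.145933) = 2.151780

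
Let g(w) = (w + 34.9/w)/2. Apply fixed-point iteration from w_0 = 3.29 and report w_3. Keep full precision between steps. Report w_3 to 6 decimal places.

5.908131

w_1 = g(3.290000) = 6.948951
w_2 = g(6.948951) = 5.985646
w_3 = g(5.985646) = 5.908131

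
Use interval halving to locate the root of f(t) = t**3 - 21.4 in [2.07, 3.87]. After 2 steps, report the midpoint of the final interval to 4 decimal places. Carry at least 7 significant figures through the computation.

2.7450

f(2.070000) = -12.530257, f(3.870000) = 36.560603 (opposite signs)
step 1: m = 2.970000, f(m) = 4.798073 > 0 → root in [2.070000, 2.970000]
step 2: m = 2.520000, f(m) = -5.396992 < 0 → root in [2.520000, 2.970000]
Midpoint of [2.520000, 2.970000] = 2.745000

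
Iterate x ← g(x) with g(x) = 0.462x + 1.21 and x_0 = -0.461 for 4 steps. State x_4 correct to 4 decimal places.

x_1 = g(-0.461000) = 0.997018
x_2 = g(0.997018) = 1.670622
x_3 = g(1.670622) = 1.981828
x_4 = g(1.981828) = 2.125604

2.1256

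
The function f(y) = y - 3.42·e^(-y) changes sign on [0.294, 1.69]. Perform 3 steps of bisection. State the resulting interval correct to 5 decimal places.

f(0.294000) = -2.254846, f(1.690000) = 1.058943 (opposite signs)
step 1: m = 0.992000, f(m) = -0.276253 < 0 → root in [0.992000, 1.690000]
step 2: m = 1.341000, f(m) = 0.446383 > 0 → root in [0.992000, 1.341000]
step 3: m = 1.166500, f(m) = 0.101323 > 0 → root in [0.992000, 1.166500]

[0.99200, 1.16650]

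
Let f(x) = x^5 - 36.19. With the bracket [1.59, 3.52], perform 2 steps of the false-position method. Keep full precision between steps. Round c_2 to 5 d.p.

1.76353

f(1.590000) = -26.027850, f(3.520000) = 504.207483
step 1: c = 1.684739, f(c) = -22.617413 < 0 → new bracket [1.684739, 3.520000]
step 2: c = 1.763529, f(c) = -19.132582 < 0 → new bracket [1.763529, 3.520000]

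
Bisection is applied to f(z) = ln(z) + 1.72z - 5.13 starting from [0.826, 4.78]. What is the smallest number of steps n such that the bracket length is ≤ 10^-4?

16

Initial width b − a = 4.78 − 0.826 = 3.954000.
After n steps the width is (b−a)/2^n; need (b−a)/2^n ≤ 10^-4.
So n ≥ log₂(3.954000/10^-4) = log₂(39540.0000) ≈ 15.2710.
Hence n = 16.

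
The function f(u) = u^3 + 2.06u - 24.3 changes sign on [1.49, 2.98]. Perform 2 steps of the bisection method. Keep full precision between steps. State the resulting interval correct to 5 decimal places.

f(1.490000) = -17.922651, f(2.980000) = 8.302392 (opposite signs)
step 1: m = 2.235000, f(m) = -8.531572 < 0 → root in [2.235000, 2.980000]
step 2: m = 2.607500, f(m) = -1.200011 < 0 → root in [2.607500, 2.980000]

[2.60750, 2.98000]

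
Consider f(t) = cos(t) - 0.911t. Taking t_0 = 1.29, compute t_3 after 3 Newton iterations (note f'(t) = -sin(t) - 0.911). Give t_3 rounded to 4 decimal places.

Newton update: t ← t − f(t)/f'(t).
t_0 = 1.290000: f = -0.898069, f' = -1.871835 → t_1 = 1.290000 - (-0.898069)/(-1.871835) = 0.810220
t_1 = 0.810220: f = -0.048771, f' = -1.635439 → t_2 = 0.810220 - (-0.048771)/(-1.635439) = 0.780398
t_2 = 0.780398: f = -0.000310, f' = -1.614563 → t_3 = 0.780398 - (-0.000310)/(-1.614563) = 0.780207

0.7802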